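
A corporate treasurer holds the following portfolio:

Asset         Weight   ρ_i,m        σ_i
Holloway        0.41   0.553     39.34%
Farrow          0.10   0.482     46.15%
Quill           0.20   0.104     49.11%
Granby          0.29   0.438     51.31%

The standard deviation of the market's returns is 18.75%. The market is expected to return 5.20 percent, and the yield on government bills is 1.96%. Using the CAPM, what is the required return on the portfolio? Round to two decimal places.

β_Holloway = 0.553 × 39.34% / 18.75% = 1.1603
β_Farrow = 0.482 × 46.15% / 18.75% = 1.1864
β_Quill = 0.104 × 49.11% / 18.75% = 0.2724
β_Granby = 0.438 × 51.31% / 18.75% = 1.1986
β_P = Σ w_i β_i = 0.41×1.1603 + 0.10×1.1864 + 0.20×0.2724 + 0.29×1.1986 = 0.9964
MRP = 5.20% − 1.96% = 3.24%
E(R_P) = R_f + β_P × MRP = 1.96% + 0.9964 × 3.24% = 5.19%

5.19%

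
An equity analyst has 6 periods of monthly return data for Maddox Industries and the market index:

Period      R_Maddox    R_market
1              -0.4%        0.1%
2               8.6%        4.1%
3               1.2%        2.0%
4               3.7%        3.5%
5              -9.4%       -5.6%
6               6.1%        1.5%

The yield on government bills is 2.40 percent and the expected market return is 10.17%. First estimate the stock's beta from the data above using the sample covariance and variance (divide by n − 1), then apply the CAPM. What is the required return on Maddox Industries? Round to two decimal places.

Mean R_i = (-0.4 + 8.6 + 1.2 + 3.7 − 9.4 + 6.1) / 6 = 1.6333%
Mean R_m = (0.1 + 4.1 + 2.0 + 3.5 − 5.6 + 1.5) / 6 = 0.9333%
Σ(R_i − R̄_i)(R_m − R̄_m) = 103.2133  ⇒  Cov = 103.2133 / 5 = 20.6427
Σ(R_m − R̄_m)² = 61.4533  ⇒  Var(R_m) = 61.4533 / 5 = 12.2907
β = Cov / Var(R_m) = 20.6427 / 12.2907 = 1.6795
MRP = 10.17% − 2.40% = 7.77%
E(R) = R_f + β × MRP = 2.40% + 1.6795 × 7.77% = 15.45%

15.45%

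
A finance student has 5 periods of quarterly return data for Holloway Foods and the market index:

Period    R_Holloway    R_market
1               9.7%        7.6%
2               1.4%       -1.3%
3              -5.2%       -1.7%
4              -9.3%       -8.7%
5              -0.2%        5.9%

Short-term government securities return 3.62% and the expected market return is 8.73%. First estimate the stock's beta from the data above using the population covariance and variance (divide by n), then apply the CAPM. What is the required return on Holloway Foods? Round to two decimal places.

8.42%

Mean R_i = (9.7 + 1.4 − 5.2 − 9.3 − 0.2) / 5 = -0.7200%
Mean R_m = (7.6 − 1.3 − 1.7 − 8.7 + 5.9) / 5 = 0.3600%
Σ(R_i − R̄_i)(R_m − R̄_m) = 161.7660  ⇒  Cov = 161.7660 / 5 = 32.3532
Σ(R_m − R̄_m)² = 172.1920  ⇒  Var(R_m) = 172.1920 / 5 = 34.4384
β = Cov / Var(R_m) = 32.3532 / 34.4384 = 0.9395
MRP = 8.73% − 3.62% = 5.11%
E(R) = R_f + β × MRP = 3.62% + 0.9395 × 5.11% = 8.42%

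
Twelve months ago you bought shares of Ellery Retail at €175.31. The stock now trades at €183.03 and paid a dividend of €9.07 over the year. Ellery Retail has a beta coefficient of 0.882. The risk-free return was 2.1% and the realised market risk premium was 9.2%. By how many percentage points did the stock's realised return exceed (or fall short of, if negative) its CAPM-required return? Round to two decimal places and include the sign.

-0.64%

Realised HPR = (P1 + D1 − P0) / P0 = (183.03 + 9.07 − 175.31) / 175.31 = 16.79 / 175.31 = 9.5773%
CAPM required = R_f + β·MRP = 2.1% + 0.882 × 9.2% = 10.2144%
α = realised − required = 9.5773% − 10.2144% = -0.64%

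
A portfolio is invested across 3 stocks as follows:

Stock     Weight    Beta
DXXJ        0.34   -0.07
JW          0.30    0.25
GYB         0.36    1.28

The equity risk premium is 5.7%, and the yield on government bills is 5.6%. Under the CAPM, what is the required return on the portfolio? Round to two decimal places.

β_P = Σ w_i β_i = 0.34×-0.07 + 0.30×0.25 + 0.36×1.28 = 0.5120
E(R_P) = R_f + β_P × MRP = 5.6% + 0.5120 × 5.7% = 8.52%

8.52%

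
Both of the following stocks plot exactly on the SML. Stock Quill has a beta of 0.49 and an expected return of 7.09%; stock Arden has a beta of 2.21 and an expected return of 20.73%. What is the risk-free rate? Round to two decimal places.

Both satisfy E(R) = R_f + β·MRP, so the slope of the SML is
MRP = (20.73% − 7.09%) / (2.21 − 0.49) = 13.64% / 1.72 = 7.9302%
R_f = E(R_Quill) − β_Quill·MRP = 7.09% − 0.49 × 7.9302% = 3.2042%

3.20%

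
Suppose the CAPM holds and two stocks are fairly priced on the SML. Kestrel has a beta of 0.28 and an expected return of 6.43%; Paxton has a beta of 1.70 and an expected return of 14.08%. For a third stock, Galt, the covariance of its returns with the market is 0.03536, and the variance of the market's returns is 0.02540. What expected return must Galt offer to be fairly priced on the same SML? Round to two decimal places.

MRP = (14.08% − 6.43%) / (1.70 − 0.28) = 5.3873%
R_f = 6.43% − 0.28 × 5.3873% = 4.9216%
β_Galt = Cov / Var(R_m) = 0.03536 / 0.02540 = 1.3921
E(R_Galt) = R_f + β × MRP = 4.9216% + 1.3921 × 5.3873% = 12.42%

12.42%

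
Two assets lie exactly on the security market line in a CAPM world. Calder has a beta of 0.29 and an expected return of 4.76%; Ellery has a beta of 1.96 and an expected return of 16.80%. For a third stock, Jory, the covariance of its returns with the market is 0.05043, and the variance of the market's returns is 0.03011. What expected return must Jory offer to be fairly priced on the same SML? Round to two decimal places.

14.74%

MRP = (16.80% − 4.76%) / (1.96 − 0.29) = 7.2096%
R_f = 4.76% − 0.29 × 7.2096% = 2.6692%
β_Jory = Cov / Var(R_m) = 0.05043 / 0.03011 = 1.6749
E(R_Jory) = R_f + β × MRP = 2.6692% + 1.6749 × 7.2096% = 14.74%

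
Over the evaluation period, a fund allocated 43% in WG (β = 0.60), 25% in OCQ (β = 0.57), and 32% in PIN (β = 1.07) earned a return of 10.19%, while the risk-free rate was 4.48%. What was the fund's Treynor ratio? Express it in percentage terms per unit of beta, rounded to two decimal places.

β_P = 0.43×0.60 + 0.25×0.57 + 0.32×1.07 = 0.7429
Treynor = (R_P − R_f) / β_P = (10.19% − 4.48%) / 0.7429 = 5.71% / 0.7429 = 7.69%

7.69%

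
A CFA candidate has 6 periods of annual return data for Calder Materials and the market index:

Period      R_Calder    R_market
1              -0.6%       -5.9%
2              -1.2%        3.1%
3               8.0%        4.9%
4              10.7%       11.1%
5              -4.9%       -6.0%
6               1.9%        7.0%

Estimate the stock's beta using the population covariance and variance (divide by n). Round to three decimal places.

Mean R_i = (-0.6 − 1.2 + 8.0 + 10.7 − 4.9 + 1.9) / 6 = 2.3167%
Mean R_m = (-5.9 + 3.1 + 4.9 + 11.1 − 6.0 + 7.0) / 6 = 2.3667%
Σ(R_i − R̄_i)(R_m − R̄_m) = 167.5933  ⇒  Cov = 167.5933 / 6 = 27.9322
Σ(R_m − R̄_m)² = 243.0333  ⇒  Var(R_m) = 243.0333 / 6 = 40.5056
β = Cov / Var(R_m) = 27.9322 / 40.5056 = 0.6896

0.690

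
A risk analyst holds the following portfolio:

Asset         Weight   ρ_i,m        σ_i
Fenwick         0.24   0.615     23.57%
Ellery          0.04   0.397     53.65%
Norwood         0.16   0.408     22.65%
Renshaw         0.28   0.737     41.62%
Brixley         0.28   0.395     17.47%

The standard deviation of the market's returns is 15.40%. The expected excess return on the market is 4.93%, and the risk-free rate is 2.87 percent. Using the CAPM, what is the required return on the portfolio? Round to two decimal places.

8.10%

β_Fenwick = 0.615 × 23.57% / 15.40% = 0.9413
β_Ellery = 0.397 × 53.65% / 15.40% = 1.3831
β_Norwood = 0.408 × 22.65% / 15.40% = 0.6001
β_Renshaw = 0.737 × 41.62% / 15.40% = 1.9918
β_Brixley = 0.395 × 17.47% / 15.40% = 0.4481
β_P = Σ w_i β_i = 0.24×0.9413 + 0.04×1.3831 + 0.16×0.6001 + 0.28×1.9918 + 0.28×0.4481 = 1.0604
E(R_P) = R_f + β_P × MRP = 2.87% + 1.0604 × 4.93% = 8.10%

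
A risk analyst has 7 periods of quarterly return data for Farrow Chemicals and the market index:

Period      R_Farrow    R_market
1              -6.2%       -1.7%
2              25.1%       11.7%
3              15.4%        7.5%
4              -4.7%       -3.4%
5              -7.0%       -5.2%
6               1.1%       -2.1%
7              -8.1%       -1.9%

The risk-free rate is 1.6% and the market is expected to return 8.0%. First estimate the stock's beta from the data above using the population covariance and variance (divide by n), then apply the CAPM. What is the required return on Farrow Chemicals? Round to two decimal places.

Mean R_i = (-6.2 + 25.1 + 15.4 − 4.7 − 7.0 + 1.1 − 8.1) / 7 = 2.2286%
Mean R_m = (-1.7 + 11.7 + 7.5 − 3.4 − 5.2 − 2.1 − 1.9) / 7 = 0.7000%
Σ(R_i − R̄_i)(R_m − R̄_m) = 474.2500  ⇒  Cov = 474.2500 / 7 = 67.7500
Σ(R_m − R̄_m)² = 239.2200  ⇒  Var(R_m) = 239.2200 / 7 = 34.1743
β = Cov / Var(R_m) = 67.7500 / 34.1743 = 1.9825
MRP = 8.0% − 1.6% = 6.40%
E(R) = R_f + β × MRP = 1.6% + 1.9825 × 6.4% = 14.29%

14.29%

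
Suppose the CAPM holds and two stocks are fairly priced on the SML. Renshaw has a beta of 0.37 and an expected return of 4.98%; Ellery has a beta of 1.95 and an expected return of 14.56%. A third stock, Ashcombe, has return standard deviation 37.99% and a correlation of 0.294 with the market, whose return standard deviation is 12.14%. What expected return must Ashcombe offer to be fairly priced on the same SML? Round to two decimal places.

8.31%

MRP = (14.56% − 4.98%) / (1.95 − 0.37) = 6.0633%
R_f = 4.98% − 0.37 × 6.0633% = 2.7366%
β_Ashcombe = ρ·σ_i/σ_m = 0.294 × 37.99 / 12.14 = 0.9200
E(R_Ashcombe) = R_f + β × MRP = 2.7366% + 0.9200 × 6.0633% = 8.31%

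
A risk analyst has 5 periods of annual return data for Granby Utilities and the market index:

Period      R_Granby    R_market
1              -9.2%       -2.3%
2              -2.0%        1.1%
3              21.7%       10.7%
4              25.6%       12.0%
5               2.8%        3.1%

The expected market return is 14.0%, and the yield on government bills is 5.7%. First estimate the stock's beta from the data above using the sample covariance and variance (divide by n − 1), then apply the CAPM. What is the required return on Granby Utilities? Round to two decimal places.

26.00%

Mean R_i = (-9.2 − 2.0 + 21.7 + 25.6 + 2.8) / 5 = 7.7800%
Mean R_m = (-2.3 + 1.1 + 10.7 + 12.0 + 3.1) / 5 = 4.9200%
Σ(R_i − R̄_i)(R_m − R̄_m) = 375.6420  ⇒  Cov = 375.6420 / 4 = 93.9105
Σ(R_m − R̄_m)² = 153.5680  ⇒  Var(R_m) = 153.5680 / 4 = 38.3920
β = Cov / Var(R_m) = 93.9105 / 38.3920 = 2.4461
MRP = 14.0% − 5.7% = 8.30%
E(R) = R_f + β × MRP = 5.7% + 2.4461 × 8.3% = 26.00%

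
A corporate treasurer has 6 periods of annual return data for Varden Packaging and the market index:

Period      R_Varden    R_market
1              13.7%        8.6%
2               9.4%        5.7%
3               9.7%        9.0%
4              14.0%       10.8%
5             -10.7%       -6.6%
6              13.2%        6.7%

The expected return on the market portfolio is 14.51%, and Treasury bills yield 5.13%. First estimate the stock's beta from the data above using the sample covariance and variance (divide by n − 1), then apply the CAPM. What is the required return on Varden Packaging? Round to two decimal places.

18.80%

Mean R_i = (13.7 + 9.4 + 9.7 + 14.0 − 10.7 + 13.2) / 6 = 8.2167%
Mean R_m = (8.6 + 5.7 + 9.0 + 10.8 − 6.6 + 6.7) / 6 = 5.7000%
Σ(R_i − R̄_i)(R_m − R̄_m) = 287.9500  ⇒  Cov = 287.9500 / 5 = 57.5900
Σ(R_m − R̄_m)² = 197.6000  ⇒  Var(R_m) = 197.6000 / 5 = 39.5200
β = Cov / Var(R_m) = 57.5900 / 39.5200 = 1.4572
MRP = 14.51% − 5.13% = 9.38%
E(R) = R_f + β × MRP = 5.13% + 1.4572 × 9.38% = 18.80%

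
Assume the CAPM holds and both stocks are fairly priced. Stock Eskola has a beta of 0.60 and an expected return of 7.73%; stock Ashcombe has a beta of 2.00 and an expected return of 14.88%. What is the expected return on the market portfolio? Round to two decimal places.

Both satisfy E(R) = R_f + β·MRP, so the slope of the SML is
MRP = (14.88% − 7.73%) / (2.00 − 0.60) = 7.15% / 1.40 = 5.1071%
R_f = E(R_Eskola) − β_Eskola·MRP = 7.73% − 0.60 × 5.1071% = 4.6657%
E(R_m) = R_f + MRP = 4.6657% + 5.1071% = 9.77%

9.77%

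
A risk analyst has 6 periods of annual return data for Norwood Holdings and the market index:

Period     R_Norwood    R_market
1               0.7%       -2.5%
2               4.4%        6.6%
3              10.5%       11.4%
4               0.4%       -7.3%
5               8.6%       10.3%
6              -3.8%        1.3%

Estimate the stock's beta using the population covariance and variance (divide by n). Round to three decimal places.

Mean R_i = (0.7 + 4.4 + 10.5 + 0.4 + 8.6 − 3.8) / 6 = 3.4667%
Mean R_m = (-2.5 + 6.6 + 11.4 − 7.3 + 10.3 + 1.3) / 6 = 3.3000%
Σ(R_i − R̄_i)(R_m − R̄_m) = 159.0700  ⇒  Cov = 159.0700 / 6 = 26.5117
Σ(R_m − R̄_m)² = 275.5000  ⇒  Var(R_m) = 275.5000 / 6 = 45.9167
β = Cov / Var(R_m) = 26.5117 / 45.9167 = 0.5774

0.577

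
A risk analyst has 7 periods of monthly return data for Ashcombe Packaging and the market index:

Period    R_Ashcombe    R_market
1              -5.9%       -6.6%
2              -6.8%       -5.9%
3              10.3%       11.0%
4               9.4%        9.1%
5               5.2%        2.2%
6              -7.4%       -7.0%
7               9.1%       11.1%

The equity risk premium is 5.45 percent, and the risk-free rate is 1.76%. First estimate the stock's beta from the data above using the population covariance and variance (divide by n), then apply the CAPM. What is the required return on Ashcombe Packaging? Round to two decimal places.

Mean R_i = (-5.9 − 6.8 + 10.3 + 9.4 + 5.2 − 7.4 + 9.1) / 7 = 1.9857%
Mean R_m = (-6.6 − 5.9 + 11.0 + 9.1 + 2.2 − 7.0 + 11.1) / 7 = 1.9857%
Σ(R_i − R̄_i)(R_m − R̄_m) = 414.5486  ⇒  Cov = 414.5486 / 7 = 59.2212
Σ(R_m − R̄_m)² = 431.6286  ⇒  Var(R_m) = 431.6286 / 7 = 61.6612
β = Cov / Var(R_m) = 59.2212 / 61.6612 = 0.9604
E(R) = R_f + β × MRP = 1.76% + 0.9604 × 5.45% = 6.99%

6.99%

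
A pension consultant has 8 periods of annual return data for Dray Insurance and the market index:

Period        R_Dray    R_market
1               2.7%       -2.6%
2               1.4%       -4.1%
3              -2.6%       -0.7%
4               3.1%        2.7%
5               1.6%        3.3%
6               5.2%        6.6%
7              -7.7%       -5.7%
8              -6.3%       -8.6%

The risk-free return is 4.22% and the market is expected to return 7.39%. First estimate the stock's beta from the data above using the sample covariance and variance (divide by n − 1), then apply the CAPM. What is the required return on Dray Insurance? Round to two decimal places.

6.52%

Mean R_i = (2.7 + 1.4 − 2.6 + 3.1 + 1.6 + 5.2 − 7.7 − 6.3) / 8 = -0.3250%
Mean R_m = (-2.6 − 4.1 − 0.7 + 2.7 + 3.3 + 6.6 − 5.7 − 8.6) / 8 = -1.1375%
Σ(R_i − R̄_i)(R_m − R̄_m) = 132.1425  ⇒  Cov = 132.1425 / 7 = 18.8775
Σ(R_m − R̄_m)² = 181.8988  ⇒  Var(R_m) = 181.8988 / 7 = 25.9855
β = Cov / Var(R_m) = 18.8775 / 25.9855 = 0.7265
MRP = 7.39% − 4.22% = 3.17%
E(R) = R_f + β × MRP = 4.22% + 0.7265 × 3.17% = 6.52%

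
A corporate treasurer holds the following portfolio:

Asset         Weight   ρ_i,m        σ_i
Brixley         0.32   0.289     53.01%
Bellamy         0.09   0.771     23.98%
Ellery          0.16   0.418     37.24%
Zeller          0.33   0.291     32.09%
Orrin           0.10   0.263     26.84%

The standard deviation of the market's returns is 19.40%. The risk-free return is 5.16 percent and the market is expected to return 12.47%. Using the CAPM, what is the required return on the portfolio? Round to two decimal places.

10.00%

β_Brixley = 0.289 × 53.01% / 19.40% = 0.7897
β_Bellamy = 0.771 × 23.98% / 19.40% = 0.9530
β_Ellery = 0.418 × 37.24% / 19.40% = 0.8024
β_Zeller = 0.291 × 32.09% / 19.40% = 0.4814
β_Orrin = 0.263 × 26.84% / 19.40% = 0.3639
β_P = Σ w_i β_i = 0.32×0.7897 + 0.09×0.9530 + 0.16×0.8024 + 0.33×0.4814 + 0.10×0.3639 = 0.6621
MRP = 12.47% − 5.16% = 7.31%
E(R_P) = R_f + β_P × MRP = 5.16% + 0.6621 × 7.31% = 10.00%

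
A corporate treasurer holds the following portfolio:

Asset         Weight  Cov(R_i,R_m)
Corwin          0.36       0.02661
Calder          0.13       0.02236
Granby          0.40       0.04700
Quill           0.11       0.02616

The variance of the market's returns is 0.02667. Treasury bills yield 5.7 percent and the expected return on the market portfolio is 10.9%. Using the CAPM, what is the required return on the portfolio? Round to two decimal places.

12.36%

β_Corwin = 0.02661 / 0.02667 = 0.9978
β_Calder = 0.02236 / 0.02667 = 0.8384
β_Granby = 0.04700 / 0.02667 = 1.7623
β_Quill = 0.02616 / 0.02667 = 0.9809
β_P = Σ w_i β_i = 0.36×0.9978 + 0.13×0.8384 + 0.40×1.7623 + 0.11×0.9809 = 1.2810
MRP = 10.9% − 5.7% = 5.20%
E(R_P) = R_f + β_P × MRP = 5.7% + 1.2810 × 5.2% = 12.36%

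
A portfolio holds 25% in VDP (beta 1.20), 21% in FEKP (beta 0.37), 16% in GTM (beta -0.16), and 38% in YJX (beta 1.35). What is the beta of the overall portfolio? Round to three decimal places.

0.865

β_P = Σ w_i β_i = 0.25×1.20 + 0.21×0.37 + 0.16×-0.16 + 0.38×1.35 = 0.8651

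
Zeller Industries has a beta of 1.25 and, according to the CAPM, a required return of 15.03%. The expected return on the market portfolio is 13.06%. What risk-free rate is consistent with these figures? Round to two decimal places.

5.18%

E(R) = R_f + β(E(R_m) − R_f) = R_f(1 − β) + β·E(R_m)
15.03% = R_f × (1 − 1.25) + 1.25 × 13.06%
15.03% = R_f × -0.25 + 16.3250%
R_f = (15.03% − 16.3250%) / -0.25 = 5.18%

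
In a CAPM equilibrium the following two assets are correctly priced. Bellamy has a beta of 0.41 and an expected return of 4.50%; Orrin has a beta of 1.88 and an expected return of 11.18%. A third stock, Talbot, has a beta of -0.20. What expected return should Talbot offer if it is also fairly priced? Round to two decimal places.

MRP (SML slope) = (11.18% − 4.50%) / (1.88 − 0.41) = 6.68% / 1.47 = 4.5442%
R_f (intercept) = 4.50% − 0.41 × 4.5442% = 2.6369%
E(R_Talbot) = R_f + β × MRP = 2.6369% + -0.20 × 4.5442% = 1.73%

1.73%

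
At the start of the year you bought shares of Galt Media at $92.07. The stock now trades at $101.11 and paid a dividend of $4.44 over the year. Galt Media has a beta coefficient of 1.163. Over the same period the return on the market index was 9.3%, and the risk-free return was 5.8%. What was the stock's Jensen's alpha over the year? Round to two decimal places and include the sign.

+4.77%

Realised HPR = (P1 + D1 − P0) / P0 = (101.11 + 4.44 − 92.07) / 92.07 = 13.48 / 92.07 = 14.6410%
MRP = 9.3% − 5.8% = 3.50%
CAPM required = R_f + β·MRP = 5.8% + 1.163 × 3.5% = 9.8705%
α = realised − required = 14.6410% − 9.8705% = +4.77%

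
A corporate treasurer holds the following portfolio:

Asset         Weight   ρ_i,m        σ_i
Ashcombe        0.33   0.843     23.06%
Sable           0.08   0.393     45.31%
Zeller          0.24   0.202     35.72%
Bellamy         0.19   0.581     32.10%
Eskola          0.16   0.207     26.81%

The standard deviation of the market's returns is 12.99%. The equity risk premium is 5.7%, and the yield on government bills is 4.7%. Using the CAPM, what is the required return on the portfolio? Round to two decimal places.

β_Ashcombe = 0.843 × 23.06% / 12.99% = 1.4965
β_Sable = 0.393 × 45.31% / 12.99% = 1.3708
β_Zeller = 0.202 × 35.72% / 12.99% = 0.5555
β_Bellamy = 0.581 × 32.10% / 12.99% = 1.4357
β_Eskola = 0.207 × 26.81% / 12.99% = 0.4272
β_P = Σ w_i β_i = 0.33×1.4965 + 0.08×1.3708 + 0.24×0.5555 + 0.19×1.4357 + 0.16×0.4272 = 1.0780
E(R_P) = R_f + β_P × MRP = 4.7% + 1.0780 × 5.7% = 10.84%

10.84%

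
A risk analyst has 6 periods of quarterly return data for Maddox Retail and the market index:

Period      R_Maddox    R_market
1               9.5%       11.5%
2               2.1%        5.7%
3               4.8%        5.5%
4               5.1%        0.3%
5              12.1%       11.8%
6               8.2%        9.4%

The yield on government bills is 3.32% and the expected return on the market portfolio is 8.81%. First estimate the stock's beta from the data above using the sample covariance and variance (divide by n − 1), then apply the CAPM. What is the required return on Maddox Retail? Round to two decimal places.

6.77%

Mean R_i = (9.5 + 2.1 + 4.8 + 5.1 + 12.1 + 8.2) / 6 = 6.9667%
Mean R_m = (11.5 + 5.7 + 5.5 + 0.3 + 11.8 + 9.4) / 6 = 7.3667%
Σ(R_i − R̄_i)(R_m − R̄_m) = 61.0833  ⇒  Cov = 61.0833 / 5 = 12.2167
Σ(R_m − R̄_m)² = 97.0733  ⇒  Var(R_m) = 97.0733 / 5 = 19.4147
β = Cov / Var(R_m) = 12.2167 / 19.4147 = 0.6293
MRP = 8.81% − 3.32% = 5.49%
E(R) = R_f + β × MRP = 3.32% + 0.6293 × 5.49% = 6.77%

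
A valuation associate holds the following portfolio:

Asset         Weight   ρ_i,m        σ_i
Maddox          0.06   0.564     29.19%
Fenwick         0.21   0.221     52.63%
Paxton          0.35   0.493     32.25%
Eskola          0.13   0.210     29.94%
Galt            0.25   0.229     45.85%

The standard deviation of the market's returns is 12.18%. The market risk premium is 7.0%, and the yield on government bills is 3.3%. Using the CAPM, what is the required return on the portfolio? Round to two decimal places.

β_Maddox = 0.564 × 29.19% / 12.18% = 1.3517
β_Fenwick = 0.221 × 52.63% / 12.18% = 0.9549
β_Paxton = 0.493 × 32.25% / 12.18% = 1.3054
β_Eskola = 0.210 × 29.94% / 12.18% = 0.5162
β_Galt = 0.229 × 45.85% / 12.18% = 0.8620
β_P = Σ w_i β_i = 0.06×1.3517 + 0.21×0.9549 + 0.35×1.3054 + 0.13×0.5162 + 0.25×0.8620 = 1.0211
E(R_P) = R_f + β_P × MRP = 3.3% + 1.0211 × 7.0% = 10.45%

10.45%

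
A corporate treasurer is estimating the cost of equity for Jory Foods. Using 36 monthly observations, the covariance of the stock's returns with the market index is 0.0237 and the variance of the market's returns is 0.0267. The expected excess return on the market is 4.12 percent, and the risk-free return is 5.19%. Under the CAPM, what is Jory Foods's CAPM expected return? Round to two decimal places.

β = Cov(R_i, R_m) / Var(R_m) = 0.0237 / 0.0267 = 0.8876
E(R) = R_f + β × MRP = 5.19% + 0.8876 × 4.12% = 8.85%

8.85%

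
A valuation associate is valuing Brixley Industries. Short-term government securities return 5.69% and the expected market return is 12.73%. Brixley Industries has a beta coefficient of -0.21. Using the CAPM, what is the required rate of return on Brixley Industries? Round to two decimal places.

Market risk premium = E(R_m) − R_f = 12.73% − 5.69% = 7.04%
E(R) = R_f + β × MRP = 5.69% + -0.21 × 7.04% = 4.21%

4.21%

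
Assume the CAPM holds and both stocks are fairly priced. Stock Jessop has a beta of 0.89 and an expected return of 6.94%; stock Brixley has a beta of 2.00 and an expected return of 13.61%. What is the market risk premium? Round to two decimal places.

6.01%

Both satisfy E(R) = R_f + β·MRP, so the slope of the SML is
MRP = (13.61% − 6.94%) / (2.00 − 0.89) = 6.67% / 1.11 = 6.0090%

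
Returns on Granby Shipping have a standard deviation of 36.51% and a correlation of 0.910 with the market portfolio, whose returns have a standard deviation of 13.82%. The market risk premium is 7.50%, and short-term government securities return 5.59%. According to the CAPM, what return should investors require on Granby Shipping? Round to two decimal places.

23.62%

β = ρ × σ_i / σ_m = 0.910 × 36.51% / 13.82% = 2.4041
E(R) = 5.59% + 2.4041 × 7.50% = 23.62%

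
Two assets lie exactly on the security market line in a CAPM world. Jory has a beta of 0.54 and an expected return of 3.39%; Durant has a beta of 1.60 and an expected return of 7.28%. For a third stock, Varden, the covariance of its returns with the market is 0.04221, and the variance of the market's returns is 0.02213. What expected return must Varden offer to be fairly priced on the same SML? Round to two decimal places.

MRP = (7.28% − 3.39%) / (1.60 − 0.54) = 3.6698%
R_f = 3.39% − 0.54 × 3.6698% = 1.4083%
β_Varden = Cov / Var(R_m) = 0.04221 / 0.02213 = 1.9074
E(R_Varden) = R_f + β × MRP = 1.4083% + 1.9074 × 3.6698% = 8.41%

8.41%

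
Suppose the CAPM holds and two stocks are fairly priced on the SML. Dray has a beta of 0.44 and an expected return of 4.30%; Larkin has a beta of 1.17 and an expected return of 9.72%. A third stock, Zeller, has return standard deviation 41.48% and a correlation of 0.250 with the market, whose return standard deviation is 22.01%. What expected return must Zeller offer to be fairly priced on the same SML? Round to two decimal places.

4.53%

MRP = (9.72% − 4.30%) / (1.17 − 0.44) = 7.4247%
R_f = 4.30% − 0.44 × 7.4247% = 1.0331%
β_Zeller = ρ·σ_i/σ_m = 0.250 × 41.48 / 22.01 = 0.4711
E(R_Zeller) = R_f + β × MRP = 1.0331% + 0.4711 × 7.4247% = 4.53%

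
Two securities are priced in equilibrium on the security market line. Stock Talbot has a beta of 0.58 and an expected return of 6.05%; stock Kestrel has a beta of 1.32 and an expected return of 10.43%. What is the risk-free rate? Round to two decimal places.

Both satisfy E(R) = R_f + β·MRP, so the slope of the SML is
MRP = (10.43% − 6.05%) / (1.32 − 0.58) = 4.38% / 0.74 = 5.9189%
R_f = E(R_Talbot) − β_Talbot·MRP = 6.05% − 0.58 × 5.9189% = 2.6170%

2.62%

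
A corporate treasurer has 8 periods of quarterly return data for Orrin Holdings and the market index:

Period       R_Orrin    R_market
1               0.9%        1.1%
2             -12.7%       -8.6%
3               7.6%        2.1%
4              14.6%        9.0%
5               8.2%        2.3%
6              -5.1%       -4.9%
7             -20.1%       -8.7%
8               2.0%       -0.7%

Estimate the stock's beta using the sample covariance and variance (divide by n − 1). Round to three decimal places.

Mean R_i = (0.9 − 12.7 + 7.6 + 14.6 + 8.2 − 5.1 − 20.1 + 2.0) / 8 = -0.5750%
Mean R_m = (1.1 − 8.6 + 2.1 + 9.0 + 2.3 − 4.9 − 8.7 − 0.7) / 8 = -1.0500%
Σ(R_i − R̄_i)(R_m − R̄_m) = 470.0600  ⇒  Cov = 470.0600 / 7 = 67.1514
Σ(R_m − R̄_m)² = 257.2400  ⇒  Var(R_m) = 257.2400 / 7 = 36.7486
β = Cov / Var(R_m) = 67.1514 / 36.7486 = 1.8273

1.827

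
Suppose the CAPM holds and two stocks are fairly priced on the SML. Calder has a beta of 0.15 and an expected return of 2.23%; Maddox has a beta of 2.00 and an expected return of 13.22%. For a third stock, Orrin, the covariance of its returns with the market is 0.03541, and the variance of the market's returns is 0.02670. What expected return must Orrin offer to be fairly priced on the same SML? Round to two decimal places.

MRP = (13.22% − 2.23%) / (2.00 − 0.15) = 5.9405%
R_f = 2.23% − 0.15 × 5.9405% = 1.3389%
β_Orrin = Cov / Var(R_m) = 0.03541 / 0.02670 = 1.3262
E(R_Orrin) = R_f + β × MRP = 1.3389% + 1.3262 × 5.9405% = 9.22%

9.22%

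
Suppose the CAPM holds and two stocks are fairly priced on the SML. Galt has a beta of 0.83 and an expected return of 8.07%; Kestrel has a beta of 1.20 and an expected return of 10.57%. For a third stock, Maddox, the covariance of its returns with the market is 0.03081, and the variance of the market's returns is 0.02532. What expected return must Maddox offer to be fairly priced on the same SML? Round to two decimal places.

MRP = (10.57% − 8.07%) / (1.20 − 0.83) = 6.7568%
R_f = 8.07% − 0.83 × 6.7568% = 2.4619%
β_Maddox = Cov / Var(R_m) = 0.03081 / 0.02532 = 1.2168
E(R_Maddox) = R_f + β × MRP = 2.4619% + 1.2168 × 6.7568% = 10.68%

10.68%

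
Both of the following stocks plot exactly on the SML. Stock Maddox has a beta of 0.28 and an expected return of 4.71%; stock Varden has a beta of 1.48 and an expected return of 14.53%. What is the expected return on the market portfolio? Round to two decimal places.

10.60%

Both satisfy E(R) = R_f + β·MRP, so the slope of the SML is
MRP = (14.53% − 4.71%) / (1.48 − 0.28) = 9.82% / 1.20 = 8.1833%
R_f = E(R_Maddox) − β_Maddox·MRP = 4.71% − 0.28 × 8.1833% = 2.4187%
E(R_m) = R_f + MRP = 2.4187% + 8.1833% = 10.60%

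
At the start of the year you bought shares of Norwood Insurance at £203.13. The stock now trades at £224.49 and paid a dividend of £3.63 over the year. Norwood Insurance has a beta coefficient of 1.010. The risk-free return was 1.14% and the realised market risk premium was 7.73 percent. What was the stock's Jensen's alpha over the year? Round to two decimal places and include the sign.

Realised HPR = (P1 + D1 − P0) / P0 = (224.49 + 3.63 − 203.13) / 203.13 = 24.99 / 203.13 = 12.3025%
CAPM required = R_f + β·MRP = 1.14% + 1.010 × 7.73% = 8.94730%
α = realised − required = 12.3025% − 8.94730% = +3.36%

+3.36%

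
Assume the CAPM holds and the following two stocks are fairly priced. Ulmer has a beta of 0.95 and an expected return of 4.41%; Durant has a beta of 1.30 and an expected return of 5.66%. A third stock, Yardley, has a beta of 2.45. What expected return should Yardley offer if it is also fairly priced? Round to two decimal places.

MRP (SML slope) = (5.66% − 4.41%) / (1.30 − 0.95) = 1.25% / 0.35 = 3.5714%
R_f (intercept) = 4.41% − 0.95 × 3.5714% = 1.0172%
E(R_Yardley) = R_f + β × MRP = 1.0172% + 2.45 × 3.5714% = 9.77%

9.77%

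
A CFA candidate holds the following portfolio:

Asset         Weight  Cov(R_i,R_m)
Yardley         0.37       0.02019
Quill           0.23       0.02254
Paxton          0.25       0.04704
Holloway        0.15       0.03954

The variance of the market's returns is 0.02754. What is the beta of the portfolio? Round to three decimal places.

1.102

β_Yardley = 0.02019 / 0.02754 = 0.7331
β_Quill = 0.02254 / 0.02754 = 0.8184
β_Paxton = 0.04704 / 0.02754 = 1.7081
β_Holloway = 0.03954 / 0.02754 = 1.4357
β_P = Σ w_i β_i = 0.37×0.7331 + 0.23×0.8184 + 0.25×1.7081 + 0.15×1.4357 = 1.1019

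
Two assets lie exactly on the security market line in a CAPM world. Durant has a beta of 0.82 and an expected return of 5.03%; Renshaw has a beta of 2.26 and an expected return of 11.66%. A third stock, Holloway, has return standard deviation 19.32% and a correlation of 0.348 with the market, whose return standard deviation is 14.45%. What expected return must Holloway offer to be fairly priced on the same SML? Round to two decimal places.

3.40%

MRP = (11.66% − 5.03%) / (2.26 − 0.82) = 4.6042%
R_f = 5.03% − 0.82 × 4.6042% = 1.2546%
β_Holloway = ρ·σ_i/σ_m = 0.348 × 19.32 / 14.45 = 0.4653
E(R_Holloway) = R_f + β × MRP = 1.2546% + 0.4653 × 4.6042% = 3.40%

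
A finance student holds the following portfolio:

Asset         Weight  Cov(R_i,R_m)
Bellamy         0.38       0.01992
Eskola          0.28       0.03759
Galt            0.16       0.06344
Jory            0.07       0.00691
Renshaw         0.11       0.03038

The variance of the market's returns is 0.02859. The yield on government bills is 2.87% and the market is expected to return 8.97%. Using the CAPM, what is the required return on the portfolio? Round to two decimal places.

9.71%

β_Bellamy = 0.01992 / 0.02859 = 0.6967
β_Eskola = 0.03759 / 0.02859 = 1.3148
β_Galt = 0.06344 / 0.02859 = 2.2190
β_Jory = 0.00691 / 0.02859 = 0.2417
β_Renshaw = 0.03038 / 0.02859 = 1.0626
β_P = Σ w_i β_i = 0.38×0.6967 + 0.28×1.3148 + 0.16×2.2190 + 0.07×0.2417 + 0.11×1.0626 = 1.1217
MRP = 8.97% − 2.87% = 6.10%
E(R_P) = R_f + β_P × MRP = 2.87% + 1.1217 × 6.10% = 9.71%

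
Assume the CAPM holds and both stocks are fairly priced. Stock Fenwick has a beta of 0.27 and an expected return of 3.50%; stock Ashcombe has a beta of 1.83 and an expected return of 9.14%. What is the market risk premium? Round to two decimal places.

3.62%

Both satisfy E(R) = R_f + β·MRP, so the slope of the SML is
MRP = (9.14% − 3.50%) / (1.83 − 0.27) = 5.64% / 1.56 = 3.6154%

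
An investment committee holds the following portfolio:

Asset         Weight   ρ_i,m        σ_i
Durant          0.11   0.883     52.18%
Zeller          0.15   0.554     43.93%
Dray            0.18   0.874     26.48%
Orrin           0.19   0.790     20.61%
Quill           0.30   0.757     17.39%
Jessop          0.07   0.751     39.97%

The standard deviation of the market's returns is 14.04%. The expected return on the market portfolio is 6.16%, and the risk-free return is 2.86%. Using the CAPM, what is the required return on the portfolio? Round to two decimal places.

8.04%

β_Durant = 0.883 × 52.18% / 14.04% = 3.2817
β_Zeller = 0.554 × 43.93% / 14.04% = 1.7334
β_Dray = 0.874 × 26.48% / 14.04% = 1.6484
β_Orrin = 0.790 × 20.61% / 14.04% = 1.1597
β_Quill = 0.757 × 17.39% / 14.04% = 0.9376
β_Jessop = 0.751 × 39.97% / 14.04% = 2.1380
β_P = Σ w_i β_i = 0.11×3.2817 + 0.15×1.7334 + 0.18×1.6484 + 0.19×1.1597 + 0.30×0.9376 + 0.07×2.1380 = 1.5690
MRP = 6.16% − 2.86% = 3.30%
E(R_P) = R_f + β_P × MRP = 2.86% + 1.5690 × 3.30% = 8.04%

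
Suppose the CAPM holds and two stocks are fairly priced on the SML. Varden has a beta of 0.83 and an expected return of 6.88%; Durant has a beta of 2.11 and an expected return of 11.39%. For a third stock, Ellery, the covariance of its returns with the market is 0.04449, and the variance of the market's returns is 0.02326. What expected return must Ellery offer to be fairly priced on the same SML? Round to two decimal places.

10.69%

MRP = (11.39% − 6.88%) / (2.11 − 0.83) = 3.5234%
R_f = 6.88% − 0.83 × 3.5234% = 3.9556%
β_Ellery = Cov / Var(R_m) = 0.04449 / 0.02326 = 1.9127
E(R_Ellery) = R_f + β × MRP = 3.9556% + 1.9127 × 3.5234% = 10.69%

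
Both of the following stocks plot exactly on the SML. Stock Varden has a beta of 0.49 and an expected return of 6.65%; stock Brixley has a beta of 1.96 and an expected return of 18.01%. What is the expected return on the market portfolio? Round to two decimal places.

Both satisfy E(R) = R_f + β·MRP, so the slope of the SML is
MRP = (18.01% − 6.65%) / (1.96 − 0.49) = 11.36% / 1.47 = 7.7279%
R_f = E(R_Varden) − β_Varden·MRP = 6.65% − 0.49 × 7.7279% = 2.8633%
E(R_m) = R_f + MRP = 2.8633% + 7.7279% = 10.59%

10.59%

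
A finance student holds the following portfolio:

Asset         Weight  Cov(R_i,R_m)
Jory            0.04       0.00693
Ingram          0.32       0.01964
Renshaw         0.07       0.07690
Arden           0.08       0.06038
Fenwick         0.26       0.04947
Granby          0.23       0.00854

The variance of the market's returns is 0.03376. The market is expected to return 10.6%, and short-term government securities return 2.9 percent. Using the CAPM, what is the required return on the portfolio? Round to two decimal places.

β_Jory = 0.00693 / 0.03376 = 0.2053
β_Ingram = 0.01964 / 0.03376 = 0.5818
β_Renshaw = 0.07690 / 0.03376 = 2.2778
β_Arden = 0.06038 / 0.03376 = 1.7885
β_Fenwick = 0.04947 / 0.03376 = 1.4653
β_Granby = 0.00854 / 0.03376 = 0.2530
β_P = Σ w_i β_i = 0.04×0.2053 + 0.32×0.5818 + 0.07×2.2778 + 0.08×1.7885 + 0.26×1.4653 + 0.23×0.2530 = 0.9361
MRP = 10.6% − 2.9% = 7.70%
E(R_P) = R_f + β_P × MRP = 2.9% + 0.9361 × 7.7% = 10.11%

10.11%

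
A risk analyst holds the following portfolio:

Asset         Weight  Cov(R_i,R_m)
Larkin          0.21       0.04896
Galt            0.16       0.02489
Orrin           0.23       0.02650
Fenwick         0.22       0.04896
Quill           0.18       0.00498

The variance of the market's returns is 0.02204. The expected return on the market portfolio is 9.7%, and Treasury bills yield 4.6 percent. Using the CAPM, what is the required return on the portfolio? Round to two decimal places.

β_Larkin = 0.04896 / 0.02204 = 2.2214
β_Galt = 0.02489 / 0.02204 = 1.1293
β_Orrin = 0.02650 / 0.02204 = 1.2024
β_Fenwick = 0.04896 / 0.02204 = 2.2214
β_Quill = 0.00498 / 0.02204 = 0.2260
β_P = Σ w_i β_i = 0.21×2.2214 + 0.16×1.1293 + 0.23×1.2024 + 0.22×2.2214 + 0.18×0.2260 = 1.4531
MRP = 9.7% − 4.6% = 5.10%
E(R_P) = R_f + β_P × MRP = 4.6% + 1.4531 × 5.1% = 12.01%

12.01%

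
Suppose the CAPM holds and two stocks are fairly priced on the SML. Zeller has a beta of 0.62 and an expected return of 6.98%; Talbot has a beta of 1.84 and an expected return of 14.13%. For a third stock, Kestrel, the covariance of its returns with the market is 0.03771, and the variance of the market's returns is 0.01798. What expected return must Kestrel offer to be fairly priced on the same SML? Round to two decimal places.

MRP = (14.13% − 6.98%) / (1.84 − 0.62) = 5.8607%
R_f = 6.98% − 0.62 × 5.8607% = 3.3464%
β_Kestrel = Cov / Var(R_m) = 0.03771 / 0.01798 = 2.0973
E(R_Kestrel) = R_f + β × MRP = 3.3464% + 2.0973 × 5.8607% = 15.64%

15.64%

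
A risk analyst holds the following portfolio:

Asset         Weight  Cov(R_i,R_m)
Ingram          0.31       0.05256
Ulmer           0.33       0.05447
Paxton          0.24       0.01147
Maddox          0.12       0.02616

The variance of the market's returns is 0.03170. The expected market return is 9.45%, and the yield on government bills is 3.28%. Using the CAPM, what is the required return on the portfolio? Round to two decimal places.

β_Ingram = 0.05256 / 0.03170 = 1.6580
β_Ulmer = 0.05447 / 0.03170 = 1.7183
β_Paxton = 0.01147 / 0.03170 = 0.3618
β_Maddox = 0.02616 / 0.03170 = 0.8252
β_P = Σ w_i β_i = 0.31×1.6580 + 0.33×1.7183 + 0.24×0.3618 + 0.12×0.8252 = 1.2669
MRP = 9.45% − 3.28% = 6.17%
E(R_P) = R_f + β_P × MRP = 3.28% + 1.2669 × 6.17% = 11.10%

11.10%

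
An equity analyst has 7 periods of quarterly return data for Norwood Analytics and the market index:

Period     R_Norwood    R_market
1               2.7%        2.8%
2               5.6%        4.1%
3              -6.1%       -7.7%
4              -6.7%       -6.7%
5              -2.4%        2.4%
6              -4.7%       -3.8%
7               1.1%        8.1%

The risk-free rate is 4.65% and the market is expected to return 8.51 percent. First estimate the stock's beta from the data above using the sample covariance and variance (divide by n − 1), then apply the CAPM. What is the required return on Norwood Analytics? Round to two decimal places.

Mean R_i = (2.7 + 5.6 − 6.1 − 6.7 − 2.4 − 4.7 + 1.1) / 7 = -1.5000%
Mean R_m = (2.8 + 4.1 − 7.7 − 6.7 + 2.4 − 3.8 + 8.1) / 7 = -0.1143%
Σ(R_i − R̄_i)(R_m − R̄_m) = 142.1900  ⇒  Cov = 142.1900 / 6 = 23.6983
Σ(R_m − R̄_m)² = 214.5486  ⇒  Var(R_m) = 214.5486 / 6 = 35.7581
β = Cov / Var(R_m) = 23.6983 / 35.7581 = 0.6627
MRP = 8.51% − 4.65% = 3.86%
E(R) = R_f + β × MRP = 4.65% + 0.6627 × 3.86% = 7.21%

7.21%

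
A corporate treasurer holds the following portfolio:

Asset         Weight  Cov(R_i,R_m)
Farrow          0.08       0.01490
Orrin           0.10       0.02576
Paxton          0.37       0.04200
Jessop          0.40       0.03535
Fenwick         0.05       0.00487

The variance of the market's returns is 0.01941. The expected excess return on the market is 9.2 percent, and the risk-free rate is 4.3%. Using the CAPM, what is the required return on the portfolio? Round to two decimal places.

β_Farrow = 0.01490 / 0.01941 = 0.7676
β_Orrin = 0.02576 / 0.01941 = 1.3272
β_Paxton = 0.04200 / 0.01941 = 2.1638
β_Jessop = 0.03535 / 0.01941 = 1.8212
β_Fenwick = 0.00487 / 0.01941 = 0.2509
β_P = Σ w_i β_i = 0.08×0.7676 + 0.10×1.3272 + 0.37×2.1638 + 0.40×1.8212 + 0.05×0.2509 = 1.7358
E(R_P) = R_f + β_P × MRP = 4.3% + 1.7358 × 9.2% = 20.27%

20.27%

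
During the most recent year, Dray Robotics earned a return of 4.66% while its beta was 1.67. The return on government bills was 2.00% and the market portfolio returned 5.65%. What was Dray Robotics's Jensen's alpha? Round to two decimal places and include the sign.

-3.44%

Market excess return = 5.65% − 2.00% = 3.65%
CAPM benchmark = R_f + β(R_m − R_f) = 2.00% + 1.67 × 3.65% = 8.0955%
α = actual − benchmark = 4.66% − 8.0955% = -3.44%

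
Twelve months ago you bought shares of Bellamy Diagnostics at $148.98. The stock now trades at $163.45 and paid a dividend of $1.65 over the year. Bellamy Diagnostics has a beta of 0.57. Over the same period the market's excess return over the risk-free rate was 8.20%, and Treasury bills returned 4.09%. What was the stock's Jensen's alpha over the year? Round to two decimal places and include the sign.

Realised HPR = (P1 + D1 − P0) / P0 = (163.45 + 1.65 − 148.98) / 148.98 = 16.12 / 148.98 = 10.8202%
CAPM required = R_f + β·MRP = 4.09% + 0.57 × 8.20% = 8.7640%
α = realised − required = 10.8202% − 8.7640% = +2.06%

+2.06%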